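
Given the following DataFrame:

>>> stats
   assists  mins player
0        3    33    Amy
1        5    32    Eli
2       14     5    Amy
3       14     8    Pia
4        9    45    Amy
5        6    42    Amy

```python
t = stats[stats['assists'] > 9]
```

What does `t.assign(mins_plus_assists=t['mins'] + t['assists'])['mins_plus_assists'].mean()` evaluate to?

filter rows where assists > 9:
   assists  mins player
2       14     5    Amy
3       14     8    Pia
add column mins_plus_assists = t['mins'] + t['assists']:
   assists  mins player  mins_plus_assists
2       14     5    Amy                 19
3       14     8    Pia                 22
mean of column 'mins_plus_assists' → 20.5

20.5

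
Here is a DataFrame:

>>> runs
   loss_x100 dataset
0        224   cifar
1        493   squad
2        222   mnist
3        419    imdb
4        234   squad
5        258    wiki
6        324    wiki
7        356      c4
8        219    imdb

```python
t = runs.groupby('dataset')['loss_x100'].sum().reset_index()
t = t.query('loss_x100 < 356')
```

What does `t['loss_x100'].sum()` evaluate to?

group by dataset, sum of loss_x100:
dataset
c4       356
cifar    224
imdb     638
mnist    222
squad    727
wiki     582
Name: loss_x100, dtype: int64
reset_index():
  dataset  loss_x100
0      c4        356
1   cifar        224
2    imdb        638
3   mnist        222
4   squad        727
5    wiki        582
filter rows where loss_x100 < 356:
  dataset  loss_x100
1   cifar        224
3   mnist        222

446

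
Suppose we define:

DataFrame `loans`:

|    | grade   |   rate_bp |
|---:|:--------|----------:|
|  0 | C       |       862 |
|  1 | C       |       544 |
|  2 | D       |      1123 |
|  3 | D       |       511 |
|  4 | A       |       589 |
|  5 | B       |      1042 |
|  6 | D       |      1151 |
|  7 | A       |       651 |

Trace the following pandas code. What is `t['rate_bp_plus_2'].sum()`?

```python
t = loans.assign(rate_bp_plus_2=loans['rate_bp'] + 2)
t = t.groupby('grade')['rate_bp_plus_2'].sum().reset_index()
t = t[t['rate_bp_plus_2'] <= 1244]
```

2288

add column rate_bp_plus_2 = loans['rate_bp'] + 2:
  grade  rate_bp  rate_bp_plus_2
0     C      862             864
1     C      544             546
2     D     1123            1125
3     D      511             513
4     A      589             591
5     B     1042            1044
6     D     1151            1153
7     A      651             653
group by grade, sum of rate_bp_plus_2:
grade
A    1244
B    1044
C    1410
D    2791
Name: rate_bp_plus_2, dtype: int64
reset_index():
  grade  rate_bp_plus_2
0     A            1244
1     B            1044
2     C            1410
3     D            2791
filter rows where rate_bp_plus_2 <= 1244:
  grade  rate_bp_plus_2
0     A            1244
1     B            1044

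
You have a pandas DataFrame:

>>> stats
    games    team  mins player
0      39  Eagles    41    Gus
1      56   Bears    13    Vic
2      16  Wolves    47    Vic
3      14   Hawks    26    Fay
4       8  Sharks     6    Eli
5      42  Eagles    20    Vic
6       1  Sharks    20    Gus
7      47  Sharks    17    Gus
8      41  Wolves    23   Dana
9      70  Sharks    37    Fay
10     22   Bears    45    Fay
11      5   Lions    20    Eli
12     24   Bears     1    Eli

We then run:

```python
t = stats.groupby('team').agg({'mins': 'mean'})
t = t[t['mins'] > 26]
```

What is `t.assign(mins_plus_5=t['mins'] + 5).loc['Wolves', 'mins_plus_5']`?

40.0

group by team, mean of mins:
             mins
team             
Bears   19.666667
Eagles  30.500000
Hawks   26.000000
Lions   20.000000
Sharks  20.000000
Wolves  35.000000
filter rows where mins > 26:
        mins
team        
Eagles  30.5
Wolves  35.0
add column mins_plus_5 = t['mins'] + 5:
        mins  mins_plus_5
team                     
Eagles  30.5         35.5
Wolves  35.0         40.0
The value at row 'Wolves', column 'mins_plus_5' is 40.0.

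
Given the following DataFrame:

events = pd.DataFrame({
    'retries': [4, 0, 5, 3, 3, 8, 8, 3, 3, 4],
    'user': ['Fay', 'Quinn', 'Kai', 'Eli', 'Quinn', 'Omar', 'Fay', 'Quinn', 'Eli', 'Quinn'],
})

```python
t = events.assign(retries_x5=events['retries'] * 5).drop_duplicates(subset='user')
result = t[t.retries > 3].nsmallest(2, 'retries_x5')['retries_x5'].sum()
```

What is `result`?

45

add column retries_x5 = events['retries'] * 5:
   retries   user  retries_x5
0        4    Fay          20
1        0  Quinn           0
2        5    Kai          25
3        3    Eli          15
4        3  Quinn          15
5        8   Omar          40
6        8    Fay          40
7        3  Quinn          15
8        3    Eli          15
9        4  Quinn          20
drop duplicate user (keep=first):
   retries   user  retries_x5
0        4    Fay          20
1        0  Quinn           0
2        5    Kai          25
3        3    Eli          15
5        8   Omar          40
filter rows where retries > 3:
   retries  user  retries_x5
0        4   Fay          20
2        5   Kai          25
5        8  Omar          40
take 2 rows with smallest retries_x5:
   retries user  retries_x5
0        4  Fay          20
2        5  Kai          25
Hence 45.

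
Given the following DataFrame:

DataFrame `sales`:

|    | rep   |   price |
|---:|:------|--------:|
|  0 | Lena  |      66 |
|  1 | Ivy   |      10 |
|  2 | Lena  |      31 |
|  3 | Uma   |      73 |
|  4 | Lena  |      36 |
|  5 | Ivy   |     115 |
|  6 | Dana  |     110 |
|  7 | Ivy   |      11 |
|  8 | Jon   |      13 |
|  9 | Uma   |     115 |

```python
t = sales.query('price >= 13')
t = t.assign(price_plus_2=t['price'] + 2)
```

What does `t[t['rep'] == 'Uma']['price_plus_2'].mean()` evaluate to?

96.0

filter rows where price >= 13:
    rep  price
0  Lena     66
2  Lena     31
3   Uma     73
4  Lena     36
5   Ivy    115
6  Dana    110
8   Jon     13
9   Uma    115
add column price_plus_2 = t['price'] + 2:
    rep  price  price_plus_2
0  Lena     66            68
2  Lena     31            33
3   Uma     73            75
4  Lena     36            38
5   Ivy    115           117
6  Dana    110           112
8   Jon     13            15
9   Uma    115           117
filter rows where rep == 'Uma':
   rep  price  price_plus_2
3  Uma     73            75
9  Uma    115           117
mean of column 'price_plus_2' → 96.0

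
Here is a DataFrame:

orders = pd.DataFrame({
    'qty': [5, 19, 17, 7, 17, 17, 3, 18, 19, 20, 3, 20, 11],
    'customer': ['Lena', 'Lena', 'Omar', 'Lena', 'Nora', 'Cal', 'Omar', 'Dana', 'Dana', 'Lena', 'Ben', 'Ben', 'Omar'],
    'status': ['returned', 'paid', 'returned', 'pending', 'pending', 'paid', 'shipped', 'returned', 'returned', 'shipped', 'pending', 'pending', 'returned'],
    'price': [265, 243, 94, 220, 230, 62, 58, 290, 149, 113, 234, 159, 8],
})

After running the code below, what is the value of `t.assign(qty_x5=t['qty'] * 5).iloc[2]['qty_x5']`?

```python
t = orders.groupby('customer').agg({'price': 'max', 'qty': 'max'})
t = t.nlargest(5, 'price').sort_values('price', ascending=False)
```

100

group by customer: max(price), max(qty):
          price  qty
customer            
Ben         234   20
Cal          62   17
Dana        290   19
Lena        265   20
Nora        230   17
Omar         94   17
take 5 rows with largest price:
          price  qty
customer            
Dana        290   19
Lena        265   20
Ben         234   20
Nora        230   17
Omar         94   17
sort by price descending:
          price  qty
customer            
Dana        290   19
Lena        265   20
Ben         234   20
Nora        230   17
Omar         94   17
add column qty_x5 = t['qty'] * 5:
          price  qty  qty_x5
customer                    
Dana        290   19      95
Lena        265   20     100
Ben         234   20     100
Nora        230   17      85
Omar         94   17      85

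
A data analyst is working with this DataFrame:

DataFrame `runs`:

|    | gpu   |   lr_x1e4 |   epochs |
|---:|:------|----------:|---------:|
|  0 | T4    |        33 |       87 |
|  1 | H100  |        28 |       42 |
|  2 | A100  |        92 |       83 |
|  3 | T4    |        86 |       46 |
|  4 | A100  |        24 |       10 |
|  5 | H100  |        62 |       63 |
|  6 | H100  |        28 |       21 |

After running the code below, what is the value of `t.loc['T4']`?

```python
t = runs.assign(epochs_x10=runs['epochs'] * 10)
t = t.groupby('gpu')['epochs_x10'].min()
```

add column epochs_x10 = runs['epochs'] * 10:
    gpu  lr_x1e4  epochs  epochs_x10
0    T4       33      87         870
1  H100       28      42         420
2  A100       92      83         830
3    T4       86      46         460
4  A100       24      10         100
5  H100       62      63         630
6  H100       28      21         210
group by gpu, min of epochs_x10:
gpu
A100    100
H100    210
T4      460
Name: epochs_x10, dtype: int64
Taking the value at index 'T4' gives 460.

460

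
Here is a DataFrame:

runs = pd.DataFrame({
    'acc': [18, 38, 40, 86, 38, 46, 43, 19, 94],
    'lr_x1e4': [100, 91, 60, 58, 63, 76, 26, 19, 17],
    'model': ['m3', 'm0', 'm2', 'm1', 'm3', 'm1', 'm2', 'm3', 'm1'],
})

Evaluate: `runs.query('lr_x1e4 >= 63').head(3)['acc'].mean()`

31.3333333333

filter rows where lr_x1e4 >= 63:
   acc  lr_x1e4 model
0   18      100    m3
1   38       91    m0
4   38       63    m3
5   46       76    m1
take first 3 rows:
   acc  lr_x1e4 model
0   18      100    m3
1   38       91    m0
4   38       63    m3
Finally, mean of column 'acc' = 31.3333333333.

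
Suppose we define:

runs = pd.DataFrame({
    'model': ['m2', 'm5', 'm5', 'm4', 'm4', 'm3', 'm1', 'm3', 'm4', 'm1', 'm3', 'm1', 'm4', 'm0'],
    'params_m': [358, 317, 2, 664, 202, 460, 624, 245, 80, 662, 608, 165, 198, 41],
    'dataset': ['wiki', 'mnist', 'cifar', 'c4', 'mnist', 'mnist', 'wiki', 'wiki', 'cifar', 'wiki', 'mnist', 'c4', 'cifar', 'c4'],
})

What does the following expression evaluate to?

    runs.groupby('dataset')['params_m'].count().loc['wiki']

group by dataset, count of params_m:
dataset
c4       3
cifar    3
mnist    4
wiki     4
Name: params_m, dtype: int64
Then the value at index 'wiki': 4

4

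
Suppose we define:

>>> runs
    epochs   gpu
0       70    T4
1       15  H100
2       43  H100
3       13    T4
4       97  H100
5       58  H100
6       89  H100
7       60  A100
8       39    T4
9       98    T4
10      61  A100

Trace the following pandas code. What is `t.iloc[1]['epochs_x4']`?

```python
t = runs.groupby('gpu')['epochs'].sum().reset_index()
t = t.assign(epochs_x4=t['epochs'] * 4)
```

1208

group by gpu, sum of epochs:
gpu
A100    121
H100    302
T4      220
Name: epochs, dtype: int64
reset_index():
    gpu  epochs
0  A100     121
1  H100     302
2    T4     220
add column epochs_x4 = t['epochs'] * 4:
    gpu  epochs  epochs_x4
0  A100     121        484
1  H100     302       1208
2    T4     220        880
Finally, value at position 1, column 'epochs_x4' = 1208.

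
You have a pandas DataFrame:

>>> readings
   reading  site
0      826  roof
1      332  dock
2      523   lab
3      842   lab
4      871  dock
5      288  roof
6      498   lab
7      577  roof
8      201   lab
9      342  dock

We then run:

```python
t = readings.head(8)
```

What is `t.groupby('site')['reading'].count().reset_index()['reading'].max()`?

take first 8 rows:
   reading  site
0      826  roof
1      332  dock
2      523   lab
3      842   lab
4      871  dock
5      288  roof
6      498   lab
7      577  roof
group by site, count of reading:
site
dock    2
lab     3
roof    3
Name: reading, dtype: int64
reset_index():
   site  reading
0  dock        2
1   lab        3
2  roof        3
max of column 'reading' → 3

3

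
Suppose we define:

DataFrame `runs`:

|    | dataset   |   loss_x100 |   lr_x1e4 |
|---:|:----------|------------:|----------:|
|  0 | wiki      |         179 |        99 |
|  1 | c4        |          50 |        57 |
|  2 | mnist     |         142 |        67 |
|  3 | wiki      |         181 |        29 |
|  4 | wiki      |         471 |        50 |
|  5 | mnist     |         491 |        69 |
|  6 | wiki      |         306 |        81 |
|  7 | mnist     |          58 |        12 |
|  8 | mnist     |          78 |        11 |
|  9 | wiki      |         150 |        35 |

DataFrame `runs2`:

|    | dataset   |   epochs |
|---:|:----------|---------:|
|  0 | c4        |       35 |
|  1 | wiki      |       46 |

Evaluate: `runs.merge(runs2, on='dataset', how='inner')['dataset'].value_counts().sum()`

6

merge on 'dataset' (how='inner') → 6 rows:
  dataset  loss_x100  lr_x1e4  epochs
0    wiki        179       99      46
1      c4         50       57      35
2    wiki        181       29      46
3    wiki        471       50      46
4    wiki        306       81      46
5    wiki        150       35      46
value_counts of dataset:
dataset
wiki    5
c4      1
Name: count, dtype: int64
Reading off the sum of the resulting series, we get 6.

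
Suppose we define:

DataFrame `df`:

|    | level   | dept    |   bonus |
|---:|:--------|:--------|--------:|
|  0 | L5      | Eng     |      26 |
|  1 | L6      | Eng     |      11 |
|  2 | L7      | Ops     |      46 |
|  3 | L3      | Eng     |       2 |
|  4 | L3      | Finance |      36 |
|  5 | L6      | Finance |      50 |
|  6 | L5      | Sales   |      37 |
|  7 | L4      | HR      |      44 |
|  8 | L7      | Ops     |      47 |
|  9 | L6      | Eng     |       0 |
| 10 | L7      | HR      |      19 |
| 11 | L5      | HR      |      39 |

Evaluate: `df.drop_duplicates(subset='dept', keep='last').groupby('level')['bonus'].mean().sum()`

110.0

drop duplicate dept (keep=last):
   level     dept  bonus
5     L6  Finance     50
6     L5    Sales     37
8     L7      Ops     47
9     L6      Eng      0
11    L5       HR     39
group by level, mean of bonus:
level
L5    38.0
L6    25.0
L7    47.0
Name: bonus, dtype: float64
Hence 110.0.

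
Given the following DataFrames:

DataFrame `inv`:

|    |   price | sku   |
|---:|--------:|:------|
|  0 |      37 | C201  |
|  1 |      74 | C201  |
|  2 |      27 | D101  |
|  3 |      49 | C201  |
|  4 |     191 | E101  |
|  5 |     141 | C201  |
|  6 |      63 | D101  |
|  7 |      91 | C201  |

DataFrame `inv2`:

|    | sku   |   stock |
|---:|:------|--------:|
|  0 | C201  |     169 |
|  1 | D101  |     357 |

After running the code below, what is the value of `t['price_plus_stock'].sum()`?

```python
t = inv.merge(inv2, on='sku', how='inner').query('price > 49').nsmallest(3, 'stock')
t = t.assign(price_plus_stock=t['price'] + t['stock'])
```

merge on 'sku' (how='inner') → 7 rows:
   price   sku  stock
0     37  C201    169
1     74  C201    169
2     27  D101    357
3     49  C201    169
4    141  C201    169
5     63  D101    357
6     91  C201    169
filter rows where price > 49:
   price   sku  stock
1     74  C201    169
4    141  C201    169
5     63  D101    357
6     91  C201    169
take 3 rows with smallest stock:
   price   sku  stock
1     74  C201    169
4    141  C201    169
6     91  C201    169
add column price_plus_stock = t['price'] + t['stock']:
   price   sku  stock  price_plus_stock
1     74  C201    169               243
4    141  C201    169               310
6     91  C201    169               260

813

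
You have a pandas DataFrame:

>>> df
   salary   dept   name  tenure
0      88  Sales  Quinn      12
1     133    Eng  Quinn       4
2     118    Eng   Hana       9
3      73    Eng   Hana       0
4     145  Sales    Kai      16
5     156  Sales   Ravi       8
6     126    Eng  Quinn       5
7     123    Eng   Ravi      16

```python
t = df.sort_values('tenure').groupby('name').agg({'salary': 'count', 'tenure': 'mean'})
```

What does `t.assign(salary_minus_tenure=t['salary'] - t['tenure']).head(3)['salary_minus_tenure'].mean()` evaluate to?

sort by tenure:
   salary   dept   name  tenure
3      73    Eng   Hana       0
1     133    Eng  Quinn       4
6     126    Eng  Quinn       5
5     156  Sales   Ravi       8
2     118    Eng   Hana       9
0      88  Sales  Quinn      12
4     145  Sales    Kai      16
7     123    Eng   Ravi      16
group by name: count(salary), mean(tenure):
       salary  tenure
name                 
Hana        2     4.5
Kai         1    16.0
Quinn       3     7.0
Ravi        2    12.0
add column salary_minus_tenure = t['salary'] - t['tenure']:
       salary  tenure  salary_minus_tenure
name                                      
Hana        2     4.5                 -2.5
Kai         1    16.0                -15.0
Quinn       3     7.0                 -4.0
Ravi        2    12.0                -10.0
take first 3 rows:
       salary  tenure  salary_minus_tenure
name                                      
Hana        2     4.5                 -2.5
Kai         1    16.0                -15.0
Quinn       3     7.0                 -4.0
Then the mean of column 'salary_minus_tenure': -7.16666666667

-7.16666666667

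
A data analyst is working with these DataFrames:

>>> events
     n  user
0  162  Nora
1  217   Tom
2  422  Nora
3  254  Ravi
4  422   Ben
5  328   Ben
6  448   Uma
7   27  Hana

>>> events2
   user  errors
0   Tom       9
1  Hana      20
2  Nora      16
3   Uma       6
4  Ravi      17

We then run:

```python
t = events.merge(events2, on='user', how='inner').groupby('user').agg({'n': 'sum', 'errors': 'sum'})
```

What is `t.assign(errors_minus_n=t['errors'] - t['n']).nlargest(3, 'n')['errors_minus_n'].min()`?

-552

merge on 'user' (how='inner') → 6 rows:
     n  user  errors
0  162  Nora      16
1  217   Tom       9
2  422  Nora      16
3  254  Ravi      17
4  448   Uma       6
5   27  Hana      20
group by user: sum(n), sum(errors):
        n  errors
user             
Hana   27      20
Nora  584      32
Ravi  254      17
Tom   217       9
Uma   448       6
add column errors_minus_n = t['errors'] - t['n']:
        n  errors  errors_minus_n
user                             
Hana   27      20              -7
Nora  584      32            -552
Ravi  254      17            -237
Tom   217       9            -208
Uma   448       6            -442
take 3 rows with largest n:
        n  errors  errors_minus_n
user                             
Nora  584      32            -552
Uma   448       6            -442
Ravi  254      17            -237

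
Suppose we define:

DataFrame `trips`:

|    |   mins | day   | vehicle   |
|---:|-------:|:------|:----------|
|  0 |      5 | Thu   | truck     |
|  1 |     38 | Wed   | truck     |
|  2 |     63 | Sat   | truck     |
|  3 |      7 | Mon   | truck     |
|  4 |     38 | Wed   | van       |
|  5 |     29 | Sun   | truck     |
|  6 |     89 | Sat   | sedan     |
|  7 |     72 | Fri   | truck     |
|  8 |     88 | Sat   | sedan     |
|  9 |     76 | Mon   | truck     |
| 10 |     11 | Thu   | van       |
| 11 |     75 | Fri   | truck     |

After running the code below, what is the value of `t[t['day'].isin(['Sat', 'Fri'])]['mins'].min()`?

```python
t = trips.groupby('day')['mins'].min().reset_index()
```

63

group by day, min of mins:
day
Fri    72
Mon     7
Sat    63
Sun    29
Thu     5
Wed    38
Name: mins, dtype: int64
reset_index():
   day  mins
0  Fri    72
1  Mon     7
2  Sat    63
3  Sun    29
4  Thu     5
5  Wed    38
filter rows where day in ['Sat', 'Fri']:
   day  mins
0  Fri    72
2  Sat    63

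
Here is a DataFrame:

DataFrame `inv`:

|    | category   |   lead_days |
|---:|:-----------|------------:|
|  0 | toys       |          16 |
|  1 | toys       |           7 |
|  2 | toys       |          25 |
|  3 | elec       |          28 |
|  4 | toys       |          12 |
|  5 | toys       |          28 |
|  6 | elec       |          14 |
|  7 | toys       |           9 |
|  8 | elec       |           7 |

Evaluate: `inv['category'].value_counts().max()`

value_counts of category:
category
toys    6
elec    3
Name: count, dtype: int64
Then the max of the resulting series: 6

6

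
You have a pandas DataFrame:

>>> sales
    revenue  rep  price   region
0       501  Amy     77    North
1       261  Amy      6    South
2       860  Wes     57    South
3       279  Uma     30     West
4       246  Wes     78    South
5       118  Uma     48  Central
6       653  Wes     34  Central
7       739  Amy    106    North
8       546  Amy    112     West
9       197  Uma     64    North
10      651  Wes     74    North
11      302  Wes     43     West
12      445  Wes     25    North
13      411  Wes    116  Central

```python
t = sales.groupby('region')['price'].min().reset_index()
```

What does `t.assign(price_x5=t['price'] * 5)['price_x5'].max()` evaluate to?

group by region, min of price:
region
Central    34
North      25
South       6
West       30
Name: price, dtype: int64
reset_index():
    region  price
0  Central     34
1    North     25
2    South      6
3     West     30
add column price_x5 = t['price'] * 5:
    region  price  price_x5
0  Central     34       170
1    North     25       125
2    South      6        30
3     West     30       150
The max of column 'price_x5' is 170.

170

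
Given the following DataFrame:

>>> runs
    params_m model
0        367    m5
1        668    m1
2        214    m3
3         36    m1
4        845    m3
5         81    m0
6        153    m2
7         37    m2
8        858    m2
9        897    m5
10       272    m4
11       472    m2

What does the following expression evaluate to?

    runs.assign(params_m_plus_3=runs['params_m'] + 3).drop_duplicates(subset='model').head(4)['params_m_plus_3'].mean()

335.5

add column params_m_plus_3 = runs['params_m'] + 3:
    params_m model  params_m_plus_3
0        367    m5              370
1        668    m1              671
2        214    m3              217
3         36    m1               39
4        845    m3              848
5         81    m0               84
6        153    m2              156
7         37    m2               40
8        858    m2              861
9        897    m5              900
10       272    m4              275
11       472    m2              475
drop duplicate model (keep=first):
    params_m model  params_m_plus_3
0        367    m5              370
1        668    m1              671
2        214    m3              217
5         81    m0               84
6        153    m2              156
10       272    m4              275
take first 4 rows:
   params_m model  params_m_plus_3
0       367    m5              370
1       668    m1              671
2       214    m3              217
5        81    m0               84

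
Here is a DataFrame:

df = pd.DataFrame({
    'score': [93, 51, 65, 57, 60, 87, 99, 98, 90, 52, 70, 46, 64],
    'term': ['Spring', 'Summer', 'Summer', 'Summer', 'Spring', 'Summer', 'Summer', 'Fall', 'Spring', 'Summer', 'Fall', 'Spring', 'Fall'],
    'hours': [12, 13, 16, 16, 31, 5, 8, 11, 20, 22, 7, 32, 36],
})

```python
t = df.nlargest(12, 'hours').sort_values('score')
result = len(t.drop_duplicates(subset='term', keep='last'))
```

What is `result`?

3

take 12 rows with largest hours:
    score    term  hours
12     64    Fall     36
11     46  Spring     32
4      60  Spring     31
9      52  Summer     22
8      90  Spring     20
2      65  Summer     16
3      57  Summer     16
1      51  Summer     13
0      93  Spring     12
7      98    Fall     11
6      99  Summer      8
10     70    Fall      7
sort by score:
    score    term  hours
11     46  Spring     32
1      51  Summer     13
9      52  Summer     22
3      57  Summer     16
4      60  Spring     31
12     64    Fall     36
2      65  Summer     16
10     70    Fall      7
8      90  Spring     20
0      93  Spring     12
7      98    Fall     11
6      99  Summer      8
drop duplicate term (keep=last):
   score    term  hours
0     93  Spring     12
7     98    Fall     11
6     99  Summer      8
Taking the number of rows gives 3.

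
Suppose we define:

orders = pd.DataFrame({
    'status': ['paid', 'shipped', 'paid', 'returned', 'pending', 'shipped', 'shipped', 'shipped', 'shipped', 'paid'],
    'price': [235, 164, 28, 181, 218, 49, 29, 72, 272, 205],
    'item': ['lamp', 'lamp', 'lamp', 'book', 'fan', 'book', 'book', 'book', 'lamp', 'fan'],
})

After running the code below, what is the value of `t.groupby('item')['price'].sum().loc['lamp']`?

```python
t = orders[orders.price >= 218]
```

507

filter rows where price >= 218:
    status  price  item
0     paid    235  lamp
4  pending    218   fan
8  shipped    272  lamp
group by item, sum of price:
item
fan     218
lamp    507
Name: price, dtype: int64
Reading off the value at index 'lamp', we get 507.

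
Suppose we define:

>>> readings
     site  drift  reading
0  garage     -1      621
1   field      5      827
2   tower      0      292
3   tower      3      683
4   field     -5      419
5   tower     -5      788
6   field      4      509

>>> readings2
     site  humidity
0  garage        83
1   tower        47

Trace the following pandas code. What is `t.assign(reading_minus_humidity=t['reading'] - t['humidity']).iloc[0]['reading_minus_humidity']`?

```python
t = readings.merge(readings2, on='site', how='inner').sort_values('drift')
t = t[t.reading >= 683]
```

merge on 'site' (how='inner') → 4 rows:
     site  drift  reading  humidity
0  garage     -1      621        83
1   tower      0      292        47
2   tower      3      683        47
3   tower     -5      788        47
sort by drift:
     site  drift  reading  humidity
3   tower     -5      788        47
0  garage     -1      621        83
1   tower      0      292        47
2   tower      3      683        47
filter rows where reading >= 683:
    site  drift  reading  humidity
3  tower     -5      788        47
2  tower      3      683        47
add column reading_minus_humidity = t['reading'] - t['humidity']:
    site  drift  reading  humidity  reading_minus_humidity
3  tower     -5      788        47                     741
2  tower      3      683        47                     636
value at position 0, column 'reading_minus_humidity' → 741

741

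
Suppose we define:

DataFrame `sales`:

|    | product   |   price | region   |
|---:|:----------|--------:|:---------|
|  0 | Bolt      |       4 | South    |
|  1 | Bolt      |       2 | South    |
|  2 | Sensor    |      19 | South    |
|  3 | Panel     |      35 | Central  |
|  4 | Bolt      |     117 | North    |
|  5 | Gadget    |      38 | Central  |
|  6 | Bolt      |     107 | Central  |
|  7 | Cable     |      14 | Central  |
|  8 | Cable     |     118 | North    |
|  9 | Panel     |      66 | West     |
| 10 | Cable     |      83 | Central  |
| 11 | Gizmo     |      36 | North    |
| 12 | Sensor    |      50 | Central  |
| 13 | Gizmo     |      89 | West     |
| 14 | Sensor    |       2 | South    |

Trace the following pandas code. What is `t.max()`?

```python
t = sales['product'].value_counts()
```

4

value_counts of product:
product
Bolt      4
Sensor    3
Cable     3
Panel     2
Gizmo     2
Gadget    1
Name: count, dtype: int64
max of the resulting series → 4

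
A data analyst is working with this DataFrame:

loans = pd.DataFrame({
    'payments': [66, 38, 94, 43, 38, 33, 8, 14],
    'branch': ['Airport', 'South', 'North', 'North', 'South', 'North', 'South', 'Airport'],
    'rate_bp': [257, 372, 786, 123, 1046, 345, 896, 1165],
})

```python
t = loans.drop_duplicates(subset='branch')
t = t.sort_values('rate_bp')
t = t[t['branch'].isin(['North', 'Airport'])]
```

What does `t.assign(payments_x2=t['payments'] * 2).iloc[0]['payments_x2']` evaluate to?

132

drop duplicate branch (keep=first):
   payments   branch  rate_bp
0        66  Airport      257
1        38    South      372
2        94    North      786
sort by rate_bp:
   payments   branch  rate_bp
0        66  Airport      257
1        38    South      372
2        94    North      786
filter rows where branch in ['North', 'Airport']:
   payments   branch  rate_bp
0        66  Airport      257
2        94    North      786
add column payments_x2 = t['payments'] * 2:
   payments   branch  rate_bp  payments_x2
0        66  Airport      257          132
2        94    North      786          188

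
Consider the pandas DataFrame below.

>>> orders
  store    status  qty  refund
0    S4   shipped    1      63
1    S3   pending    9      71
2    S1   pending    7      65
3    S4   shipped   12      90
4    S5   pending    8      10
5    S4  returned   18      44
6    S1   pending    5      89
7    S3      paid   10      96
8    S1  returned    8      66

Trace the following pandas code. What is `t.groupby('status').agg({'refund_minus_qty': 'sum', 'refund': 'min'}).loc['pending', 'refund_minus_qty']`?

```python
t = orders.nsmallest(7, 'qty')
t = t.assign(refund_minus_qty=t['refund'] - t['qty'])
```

206

take 7 rows with smallest qty:
  store    status  qty  refund
0    S4   shipped    1      63
6    S1   pending    5      89
2    S1   pending    7      65
4    S5   pending    8      10
8    S1  returned    8      66
1    S3   pending    9      71
7    S3      paid   10      96
add column refund_minus_qty = t['refund'] - t['qty']:
  store    status  qty  refund  refund_minus_qty
0    S4   shipped    1      63                62
6    S1   pending    5      89                84
2    S1   pending    7      65                58
4    S5   pending    8      10                 2
8    S1  returned    8      66                58
1    S3   pending    9      71                62
7    S3      paid   10      96                86
group by status: sum(refund_minus_qty), min(refund):
          refund_minus_qty  refund
status                            
paid                    86      96
pending                206      10
returned                58      66
shipped                 62      63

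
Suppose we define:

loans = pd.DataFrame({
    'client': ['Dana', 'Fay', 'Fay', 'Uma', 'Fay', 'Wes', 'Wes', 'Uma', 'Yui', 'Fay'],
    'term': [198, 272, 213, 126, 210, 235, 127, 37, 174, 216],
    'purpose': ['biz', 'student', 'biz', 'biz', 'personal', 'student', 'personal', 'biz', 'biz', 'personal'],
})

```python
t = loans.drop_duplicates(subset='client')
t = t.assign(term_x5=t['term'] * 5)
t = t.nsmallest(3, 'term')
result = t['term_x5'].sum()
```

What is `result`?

drop duplicate client (keep=first):
  client  term  purpose
0   Dana   198      biz
1    Fay   272  student
3    Uma   126      biz
5    Wes   235  student
8    Yui   174      biz
add column term_x5 = t['term'] * 5:
  client  term  purpose  term_x5
0   Dana   198      biz      990
1    Fay   272  student     1360
3    Uma   126      biz      630
5    Wes   235  student     1175
8    Yui   174      biz      870
take 3 rows with smallest term:
  client  term purpose  term_x5
3    Uma   126     biz      630
8    Yui   174     biz      870
0   Dana   198     biz      990

2490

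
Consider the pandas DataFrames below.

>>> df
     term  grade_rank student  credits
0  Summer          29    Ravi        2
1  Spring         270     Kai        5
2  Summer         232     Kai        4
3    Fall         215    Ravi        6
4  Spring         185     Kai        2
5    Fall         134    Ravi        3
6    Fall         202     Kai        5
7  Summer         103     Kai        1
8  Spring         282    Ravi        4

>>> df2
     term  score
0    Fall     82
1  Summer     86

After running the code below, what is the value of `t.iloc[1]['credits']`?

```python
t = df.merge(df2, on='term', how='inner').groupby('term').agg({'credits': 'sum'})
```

7

merge on 'term' (how='inner') → 6 rows:
     term  grade_rank student  credits  score
0  Summer          29    Ravi        2     86
1  Summer         232     Kai        4     86
2    Fall         215    Ravi        6     82
3    Fall         134    Ravi        3     82
4    Fall         202     Kai        5     82
5  Summer         103     Kai        1     86
group by term, sum of credits:
        credits
term           
Fall         14
Summer        7
Finally, value at position 1, column 'credits' = 7.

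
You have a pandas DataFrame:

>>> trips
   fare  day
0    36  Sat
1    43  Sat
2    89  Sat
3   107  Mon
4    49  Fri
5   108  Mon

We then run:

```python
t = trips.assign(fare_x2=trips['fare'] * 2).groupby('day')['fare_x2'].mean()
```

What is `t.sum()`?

add column fare_x2 = trips['fare'] * 2:
   fare  day  fare_x2
0    36  Sat       72
1    43  Sat       86
2    89  Sat      178
3   107  Mon      214
4    49  Fri       98
5   108  Mon      216
group by day, mean of fare_x2:
day
Fri     98.0
Mon    215.0
Sat    112.0
Name: fare_x2, dtype: float64
Reading off the sum of the resulting series, we get 425.0.

425.0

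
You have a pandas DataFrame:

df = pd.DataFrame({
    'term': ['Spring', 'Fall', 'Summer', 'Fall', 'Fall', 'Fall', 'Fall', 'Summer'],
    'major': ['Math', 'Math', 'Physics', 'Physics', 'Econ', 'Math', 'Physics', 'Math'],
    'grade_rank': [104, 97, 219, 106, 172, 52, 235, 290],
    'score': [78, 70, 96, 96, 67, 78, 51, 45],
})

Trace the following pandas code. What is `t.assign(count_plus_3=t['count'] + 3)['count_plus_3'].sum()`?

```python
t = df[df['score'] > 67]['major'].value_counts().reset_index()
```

filter rows where score > 67:
     term    major  grade_rank  score
0  Spring     Math         104     78
1    Fall     Math          97     70
2  Summer  Physics         219     96
3    Fall  Physics         106     96
5    Fall     Math          52     78
value_counts of major:
major
Math       3
Physics    2
Name: count, dtype: int64
reset_index():
     major  count
0     Math      3
1  Physics      2
add column count_plus_3 = t['count'] + 3:
     major  count  count_plus_3
0     Math      3             6
1  Physics      2             5

11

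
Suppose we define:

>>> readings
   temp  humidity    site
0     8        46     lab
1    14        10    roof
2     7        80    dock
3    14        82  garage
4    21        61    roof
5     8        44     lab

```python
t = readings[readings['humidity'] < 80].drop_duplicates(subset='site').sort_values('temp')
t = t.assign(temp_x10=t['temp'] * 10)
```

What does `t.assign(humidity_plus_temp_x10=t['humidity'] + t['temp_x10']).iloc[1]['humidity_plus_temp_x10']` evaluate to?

filter rows where humidity < 80:
   temp  humidity  site
0     8        46   lab
1    14        10  roof
4    21        61  roof
5     8        44   lab
drop duplicate site (keep=first):
   temp  humidity  site
0     8        46   lab
1    14        10  roof
sort by temp:
   temp  humidity  site
0     8        46   lab
1    14        10  roof
add column temp_x10 = t['temp'] * 10:
   temp  humidity  site  temp_x10
0     8        46   lab        80
1    14        10  roof       140
add column humidity_plus_temp_x10 = t['humidity'] + t['temp_x10']:
   temp  humidity  site  temp_x10  humidity_plus_temp_x10
0     8        46   lab        80                     126
1    14        10  roof       140                     150
Finally, value at position 1, column 'humidity_plus_temp_x10' = 150.

150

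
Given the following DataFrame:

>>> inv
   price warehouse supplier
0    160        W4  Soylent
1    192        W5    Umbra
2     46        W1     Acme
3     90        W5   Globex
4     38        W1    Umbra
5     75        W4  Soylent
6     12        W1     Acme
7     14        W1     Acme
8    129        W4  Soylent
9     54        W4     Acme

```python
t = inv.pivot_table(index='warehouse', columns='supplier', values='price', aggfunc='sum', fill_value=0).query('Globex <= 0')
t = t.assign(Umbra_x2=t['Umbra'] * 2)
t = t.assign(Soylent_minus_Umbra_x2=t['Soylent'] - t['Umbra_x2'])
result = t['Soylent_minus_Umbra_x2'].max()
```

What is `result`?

364

pivot: rows=warehouse, cols=supplier, sum(price):
supplier   Acme  Globex  Soylent  Umbra
warehouse                              
W1           72       0        0     38
W4           54       0      364      0
W5            0      90        0    192
filter rows where Globex <= 0:
supplier   Acme  Globex  Soylent  Umbra
warehouse                              
W1           72       0        0     38
W4           54       0      364      0
add column Umbra_x2 = t['Umbra'] * 2:
supplier   Acme  Globex  Soylent  Umbra  Umbra_x2
warehouse                                        
W1           72       0        0     38        76
W4           54       0      364      0         0
add column Soylent_minus_Umbra_x2 = t['Soylent'] - t['Umbra_x2']:
supplier   Acme  Globex  Soylent  Umbra  Umbra_x2  Soylent_minus_Umbra_x2
warehouse                                                                
W1           72       0        0     38        76                     -76
W4           54       0      364      0         0                     364
The max of column 'Soylent_minus_Umbra_x2' is 364.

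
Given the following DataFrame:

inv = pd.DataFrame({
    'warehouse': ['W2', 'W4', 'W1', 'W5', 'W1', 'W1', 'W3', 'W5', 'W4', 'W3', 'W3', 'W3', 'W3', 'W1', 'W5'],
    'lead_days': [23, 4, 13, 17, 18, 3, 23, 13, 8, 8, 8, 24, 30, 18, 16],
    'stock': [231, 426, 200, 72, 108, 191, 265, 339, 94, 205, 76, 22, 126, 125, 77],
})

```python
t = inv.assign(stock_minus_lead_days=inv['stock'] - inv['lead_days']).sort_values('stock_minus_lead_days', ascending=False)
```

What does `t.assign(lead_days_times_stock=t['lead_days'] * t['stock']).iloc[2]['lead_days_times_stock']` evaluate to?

6095

add column stock_minus_lead_days = inv['stock'] - inv['lead_days']:
   warehouse  lead_days  stock  stock_minus_lead_days
0         W2         23    231                    208
1         W4          4    426                    422
2         W1         13    200                    187
3         W5         17     72                     55
4         W1         18    108                     90
5         W1          3    191                    188
6         W3         23    265                    242
7         W5         13    339                    326
8         W4          8     94                     86
9         W3          8    205                    197
10        W3          8     76                     68
11        W3         24     22                     -2
12        W3         30    126                     96
13        W1         18    125                    107
14        W5         16     77                     61
sort by stock_minus_lead_days descending:
   warehouse  lead_days  stock  stock_minus_lead_days
1         W4          4    426                    422
7         W5         13    339                    326
6         W3         23    265                    242
0         W2         23    231                    208
9         W3          8    205                    197
5         W1          3    191                    188
2         W1         13    200                    187
13        W1         18    125                    107
12        W3         30    126                     96
4         W1         18    108                     90
8         W4          8     94                     86
10        W3          8     76                     68
14        W5         16     77                     61
3         W5         17     72                     55
11        W3         24     22                     -2
add column lead_days_times_stock = t['lead_days'] * t['stock']:
   warehouse  lead_days  stock  stock_minus_lead_days  lead_days_times_stock
1         W4          4    426                    422                   1704
7         W5         13    339                    326                   4407
6         W3         23    265                    242                   6095
0         W2         23    231                    208                   5313
9         W3          8    205                    197                   1640
5         W1          3    191                    188                    573
2         W1         13    200                    187                   2600
13        W1         18    125                    107                   2250
12        W3         30    126                     96                   3780
4         W1         18    108                     90                   1944
8         W4          8     94                     86                    752
10        W3          8     76                     68                    608
14        W5         16     77                     61                   1232
3         W5         17     72                     55                   1224
11        W3         24     22                     -2                    528
Reading off the value at position 2, column 'lead_days_times_stock', we get 6095.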